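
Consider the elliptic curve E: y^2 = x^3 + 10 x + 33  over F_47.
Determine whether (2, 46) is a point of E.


Check whether y^2 = x^3 + 10 x + 33 (mod 47) for (x, y) = (2, 46).
LHS: y^2 = 46^2 mod 47 = 1
RHS: x^3 + 10 x + 33 = 2^3 + 10*2 + 33 mod 47 = 14
LHS != RHS

No, not on the curve


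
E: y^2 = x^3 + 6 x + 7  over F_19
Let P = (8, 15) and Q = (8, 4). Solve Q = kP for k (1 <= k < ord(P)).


Enumerate multiples of P until we hit Q = (8, 4):
  1P = (8, 15)
  2P = (4, 0)
  3P = (8, 4)
Match found at i = 3.

k = 3


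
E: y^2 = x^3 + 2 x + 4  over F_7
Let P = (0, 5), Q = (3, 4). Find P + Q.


P != Q, so use the chord formula.
s = (y2 - y1) / (x2 - x1) = (6) / (3) mod 7 = 2
x3 = s^2 - x1 - x2 mod 7 = 2^2 - 0 - 3 = 1
y3 = s (x1 - x3) - y1 mod 7 = 2 * (0 - 1) - 5 = 0

P + Q = (1, 0)


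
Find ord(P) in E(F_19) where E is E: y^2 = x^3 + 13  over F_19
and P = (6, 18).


Compute successive multiples of P until we hit O:
  1P = (6, 18)
  2P = (16, 9)
  3P = (17, 9)
  4P = (13, 5)
  5P = (5, 10)
  6P = (15, 5)
  7P = (9, 18)
  8P = (4, 1)
  ... (continuing to 19P)
  19P = O

ord(P) = 19


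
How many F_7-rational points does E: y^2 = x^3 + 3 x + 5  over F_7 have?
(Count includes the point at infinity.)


For each x in F_7, count y with y^2 = x^3 + 3 x + 5 mod 7:
  x = 1: RHS = 2, y in [3, 4]  -> 2 point(s)
  x = 4: RHS = 4, y in [2, 5]  -> 2 point(s)
  x = 6: RHS = 1, y in [1, 6]  -> 2 point(s)
Affine points: 6. Add the point at infinity: total = 7.

#E(F_7) = 7


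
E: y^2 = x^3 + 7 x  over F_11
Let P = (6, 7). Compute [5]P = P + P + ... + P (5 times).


k = 5 = 101_2 (binary, LSB first: 101)
Double-and-add from P = (6, 7):
  bit 0 = 1: acc = O + (6, 7) = (6, 7)
  bit 1 = 0: acc unchanged = (6, 7)
  bit 2 = 1: acc = (6, 7) + (3, 2) = (6, 4)

5P = (6, 4)


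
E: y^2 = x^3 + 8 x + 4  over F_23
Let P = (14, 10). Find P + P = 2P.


Doubling: s = (3 x1^2 + a) / (2 y1)
s = (3*14^2 + 8) / (2*10) mod 23 = 16
x3 = s^2 - 2 x1 mod 23 = 16^2 - 2*14 = 21
y3 = s (x1 - x3) - y1 mod 23 = 16 * (14 - 21) - 10 = 16

2P = (21, 16)


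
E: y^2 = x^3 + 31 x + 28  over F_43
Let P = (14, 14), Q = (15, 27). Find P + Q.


P != Q, so use the chord formula.
s = (y2 - y1) / (x2 - x1) = (13) / (1) mod 43 = 13
x3 = s^2 - x1 - x2 mod 43 = 13^2 - 14 - 15 = 11
y3 = s (x1 - x3) - y1 mod 43 = 13 * (14 - 11) - 14 = 25

P + Q = (11, 25)


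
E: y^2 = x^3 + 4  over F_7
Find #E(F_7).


For each x in F_7, count y with y^2 = x^3 + 0 x + 4 mod 7:
  x = 0: RHS = 4, y in [2, 5]  -> 2 point(s)
Affine points: 2. Add the point at infinity: total = 3.

#E(F_7) = 3


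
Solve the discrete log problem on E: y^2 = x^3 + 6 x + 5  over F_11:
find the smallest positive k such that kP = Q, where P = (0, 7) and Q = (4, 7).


Enumerate multiples of P until we hit Q = (4, 7):
  1P = (0, 7)
  2P = (4, 7)
Match found at i = 2.

k = 2


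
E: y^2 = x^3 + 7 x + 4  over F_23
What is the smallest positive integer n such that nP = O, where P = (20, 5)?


Compute successive multiples of P until we hit O:
  1P = (20, 5)
  2P = (1, 9)
  3P = (3, 12)
  4P = (2, 16)
  5P = (4, 21)
  6P = (0, 21)
  7P = (11, 20)
  8P = (5, 16)
  ... (continuing to 25P)
  25P = O

ord(P) = 25


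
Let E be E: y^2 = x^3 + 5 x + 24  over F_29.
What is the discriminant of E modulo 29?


4 a^3 + 27 b^2 = 4*5^3 + 27*24^2 = 500 + 15552 = 16052
Delta = -16 * (16052) = -256832
Delta mod 29 = 21

Delta = 21 (mod 29)


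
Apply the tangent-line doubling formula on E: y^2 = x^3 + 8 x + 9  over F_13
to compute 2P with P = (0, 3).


Doubling: s = (3 x1^2 + a) / (2 y1)
s = (3*0^2 + 8) / (2*3) mod 13 = 10
x3 = s^2 - 2 x1 mod 13 = 10^2 - 2*0 = 9
y3 = s (x1 - x3) - y1 mod 13 = 10 * (0 - 9) - 3 = 11

2P = (9, 11)


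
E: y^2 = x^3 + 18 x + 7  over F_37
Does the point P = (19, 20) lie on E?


Check whether y^2 = x^3 + 18 x + 7 (mod 37) for (x, y) = (19, 20).
LHS: y^2 = 20^2 mod 37 = 30
RHS: x^3 + 18 x + 7 = 19^3 + 18*19 + 7 mod 37 = 30
LHS = RHS

Yes, on the curve


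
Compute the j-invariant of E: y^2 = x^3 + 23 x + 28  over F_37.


Delta = -16(4 a^3 + 27 b^2) mod 37 = 24
-1728 * (4 a)^3 = -1728 * (4*23)^3 mod 37 = 31
j = 31 * 24^(-1) mod 37 = 9

j = 9 (mod 37)


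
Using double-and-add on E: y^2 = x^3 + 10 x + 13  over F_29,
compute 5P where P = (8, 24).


k = 5 = 101_2 (binary, LSB first: 101)
Double-and-add from P = (8, 24):
  bit 0 = 1: acc = O + (8, 24) = (8, 24)
  bit 1 = 0: acc unchanged = (8, 24)
  bit 2 = 1: acc = (8, 24) + (20, 21) = (21, 1)

5P = (21, 1)


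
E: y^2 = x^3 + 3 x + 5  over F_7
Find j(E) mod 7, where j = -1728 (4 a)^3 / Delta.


Delta = -16(4 a^3 + 27 b^2) mod 7 = 2
-1728 * (4 a)^3 = -1728 * (4*3)^3 mod 7 = 6
j = 6 * 2^(-1) mod 7 = 3

j = 3 (mod 7)


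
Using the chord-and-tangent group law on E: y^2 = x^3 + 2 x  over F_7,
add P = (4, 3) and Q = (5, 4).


P != Q, so use the chord formula.
s = (y2 - y1) / (x2 - x1) = (1) / (1) mod 7 = 1
x3 = s^2 - x1 - x2 mod 7 = 1^2 - 4 - 5 = 6
y3 = s (x1 - x3) - y1 mod 7 = 1 * (4 - 6) - 3 = 2

P + Q = (6, 2)


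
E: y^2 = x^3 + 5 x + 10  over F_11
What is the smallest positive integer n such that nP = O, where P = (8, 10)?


Compute successive multiples of P until we hit O:
  1P = (8, 10)
  2P = (9, 6)
  3P = (10, 9)
  4P = (7, 6)
  5P = (1, 7)
  6P = (6, 5)
  7P = (6, 6)
  8P = (1, 4)
  ... (continuing to 13P)
  13P = O

ord(P) = 13


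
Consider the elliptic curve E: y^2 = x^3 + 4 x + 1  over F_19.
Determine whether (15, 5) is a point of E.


Check whether y^2 = x^3 + 4 x + 1 (mod 19) for (x, y) = (15, 5).
LHS: y^2 = 5^2 mod 19 = 6
RHS: x^3 + 4 x + 1 = 15^3 + 4*15 + 1 mod 19 = 16
LHS != RHS

No, not on the curve


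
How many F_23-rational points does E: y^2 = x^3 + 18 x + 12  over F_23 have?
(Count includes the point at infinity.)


For each x in F_23, count y with y^2 = x^3 + 18 x + 12 mod 23:
  x = 0: RHS = 12, y in [9, 14]  -> 2 point(s)
  x = 1: RHS = 8, y in [10, 13]  -> 2 point(s)
  x = 3: RHS = 1, y in [1, 22]  -> 2 point(s)
  x = 8: RHS = 1, y in [1, 22]  -> 2 point(s)
  x = 9: RHS = 6, y in [11, 12]  -> 2 point(s)
  x = 11: RHS = 0, y in [0]  -> 1 point(s)
  x = 12: RHS = 1, y in [1, 22]  -> 2 point(s)
  x = 14: RHS = 18, y in [8, 15]  -> 2 point(s)
  x = 15: RHS = 0, y in [0]  -> 1 point(s)
  x = 16: RHS = 3, y in [7, 16]  -> 2 point(s)
  x = 18: RHS = 4, y in [2, 21]  -> 2 point(s)
  x = 20: RHS = 0, y in [0]  -> 1 point(s)
  x = 22: RHS = 16, y in [4, 19]  -> 2 point(s)
Affine points: 23. Add the point at infinity: total = 24.

#E(F_23) = 24


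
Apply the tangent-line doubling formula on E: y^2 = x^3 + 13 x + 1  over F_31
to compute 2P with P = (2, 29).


Doubling: s = (3 x1^2 + a) / (2 y1)
s = (3*2^2 + 13) / (2*29) mod 31 = 17
x3 = s^2 - 2 x1 mod 31 = 17^2 - 2*2 = 6
y3 = s (x1 - x3) - y1 mod 31 = 17 * (2 - 6) - 29 = 27

2P = (6, 27)


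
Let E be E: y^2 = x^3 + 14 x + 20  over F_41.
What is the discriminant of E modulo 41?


4 a^3 + 27 b^2 = 4*14^3 + 27*20^2 = 10976 + 10800 = 21776
Delta = -16 * (21776) = -348416
Delta mod 41 = 2

Delta = 2 (mod 41)


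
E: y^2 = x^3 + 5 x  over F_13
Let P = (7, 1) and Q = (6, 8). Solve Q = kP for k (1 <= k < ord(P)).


Enumerate multiples of P until we hit Q = (6, 8):
  1P = (7, 1)
  2P = (3, 4)
  3P = (6, 8)
Match found at i = 3.

k = 3


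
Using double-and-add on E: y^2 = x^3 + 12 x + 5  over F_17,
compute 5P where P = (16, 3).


k = 5 = 101_2 (binary, LSB first: 101)
Double-and-add from P = (16, 3):
  bit 0 = 1: acc = O + (16, 3) = (16, 3)
  bit 1 = 0: acc unchanged = (16, 3)
  bit 2 = 1: acc = (16, 3) + (1, 16) = (4, 7)

5P = (4, 7)


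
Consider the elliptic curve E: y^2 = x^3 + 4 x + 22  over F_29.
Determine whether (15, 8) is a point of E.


Check whether y^2 = x^3 + 4 x + 22 (mod 29) for (x, y) = (15, 8).
LHS: y^2 = 8^2 mod 29 = 6
RHS: x^3 + 4 x + 22 = 15^3 + 4*15 + 22 mod 29 = 6
LHS = RHS

Yes, on the curve


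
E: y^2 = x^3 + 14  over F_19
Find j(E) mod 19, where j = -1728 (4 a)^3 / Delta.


Delta = -16(4 a^3 + 27 b^2) mod 19 = 11
-1728 * (4 a)^3 = -1728 * (4*0)^3 mod 19 = 0
j = 0 * 11^(-1) mod 19 = 0

j = 0 (mod 19)


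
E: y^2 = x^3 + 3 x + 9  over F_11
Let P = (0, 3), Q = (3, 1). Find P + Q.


P != Q, so use the chord formula.
s = (y2 - y1) / (x2 - x1) = (9) / (3) mod 11 = 3
x3 = s^2 - x1 - x2 mod 11 = 3^2 - 0 - 3 = 6
y3 = s (x1 - x3) - y1 mod 11 = 3 * (0 - 6) - 3 = 1

P + Q = (6, 1)


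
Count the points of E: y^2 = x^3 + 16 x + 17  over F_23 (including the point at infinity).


For each x in F_23, count y with y^2 = x^3 + 16 x + 17 mod 23:
  x = 3: RHS = 0, y in [0]  -> 1 point(s)
  x = 7: RHS = 12, y in [9, 14]  -> 2 point(s)
  x = 8: RHS = 13, y in [6, 17]  -> 2 point(s)
  x = 9: RHS = 16, y in [4, 19]  -> 2 point(s)
  x = 10: RHS = 4, y in [2, 21]  -> 2 point(s)
  x = 11: RHS = 6, y in [11, 12]  -> 2 point(s)
  x = 14: RHS = 18, y in [8, 15]  -> 2 point(s)
  x = 17: RHS = 4, y in [2, 21]  -> 2 point(s)
  x = 19: RHS = 4, y in [2, 21]  -> 2 point(s)
  x = 21: RHS = 0, y in [0]  -> 1 point(s)
  x = 22: RHS = 0, y in [0]  -> 1 point(s)
Affine points: 19. Add the point at infinity: total = 20.

#E(F_23) = 20


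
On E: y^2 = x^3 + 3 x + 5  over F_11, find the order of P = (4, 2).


Compute successive multiples of P until we hit O:
  1P = (4, 2)
  2P = (4, 9)
  3P = O

ord(P) = 3


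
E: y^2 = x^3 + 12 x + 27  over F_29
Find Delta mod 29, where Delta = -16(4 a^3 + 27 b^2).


4 a^3 + 27 b^2 = 4*12^3 + 27*27^2 = 6912 + 19683 = 26595
Delta = -16 * (26595) = -425520
Delta mod 29 = 26

Delta = 26 (mod 29)


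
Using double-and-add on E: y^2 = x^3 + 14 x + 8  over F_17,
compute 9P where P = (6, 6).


k = 9 = 1001_2 (binary, LSB first: 1001)
Double-and-add from P = (6, 6):
  bit 0 = 1: acc = O + (6, 6) = (6, 6)
  bit 1 = 0: acc unchanged = (6, 6)
  bit 2 = 0: acc unchanged = (6, 6)
  bit 3 = 1: acc = (6, 6) + (12, 0) = (0, 5)

9P = (0, 5)


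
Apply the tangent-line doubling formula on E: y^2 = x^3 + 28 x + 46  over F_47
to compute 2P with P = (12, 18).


Doubling: s = (3 x1^2 + a) / (2 y1)
s = (3*12^2 + 28) / (2*18) mod 47 = 18
x3 = s^2 - 2 x1 mod 47 = 18^2 - 2*12 = 18
y3 = s (x1 - x3) - y1 mod 47 = 18 * (12 - 18) - 18 = 15

2P = (18, 15)


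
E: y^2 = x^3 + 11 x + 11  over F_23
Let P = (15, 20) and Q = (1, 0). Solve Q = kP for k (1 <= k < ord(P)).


Enumerate multiples of P until we hit Q = (1, 0):
  1P = (15, 20)
  2P = (19, 8)
  3P = (21, 21)
  4P = (3, 5)
  5P = (8, 6)
  6P = (4, 2)
  7P = (12, 10)
  8P = (2, 8)
  9P = (1, 0)
Match found at i = 9.

k = 9


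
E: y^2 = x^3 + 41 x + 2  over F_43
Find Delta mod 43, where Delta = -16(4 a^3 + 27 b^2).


4 a^3 + 27 b^2 = 4*41^3 + 27*2^2 = 275684 + 108 = 275792
Delta = -16 * (275792) = -4412672
Delta mod 43 = 31

Delta = 31 (mod 43)


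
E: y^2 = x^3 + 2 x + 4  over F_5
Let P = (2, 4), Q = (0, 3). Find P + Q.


P != Q, so use the chord formula.
s = (y2 - y1) / (x2 - x1) = (4) / (3) mod 5 = 3
x3 = s^2 - x1 - x2 mod 5 = 3^2 - 2 - 0 = 2
y3 = s (x1 - x3) - y1 mod 5 = 3 * (2 - 2) - 4 = 1

P + Q = (2, 1)


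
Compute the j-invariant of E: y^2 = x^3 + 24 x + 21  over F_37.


Delta = -16(4 a^3 + 27 b^2) mod 37 = 9
-1728 * (4 a)^3 = -1728 * (4*24)^3 mod 37 = 23
j = 23 * 9^(-1) mod 37 = 19

j = 19 (mod 37)


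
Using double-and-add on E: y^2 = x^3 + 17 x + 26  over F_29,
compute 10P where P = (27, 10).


k = 10 = 1010_2 (binary, LSB first: 0101)
Double-and-add from P = (27, 10):
  bit 0 = 0: acc unchanged = O
  bit 1 = 1: acc = O + (4, 19) = (4, 19)
  bit 2 = 0: acc unchanged = (4, 19)
  bit 3 = 1: acc = (4, 19) + (6, 5) = (10, 23)

10P = (10, 23)


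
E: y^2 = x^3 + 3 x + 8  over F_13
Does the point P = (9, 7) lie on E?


Check whether y^2 = x^3 + 3 x + 8 (mod 13) for (x, y) = (9, 7).
LHS: y^2 = 7^2 mod 13 = 10
RHS: x^3 + 3 x + 8 = 9^3 + 3*9 + 8 mod 13 = 10
LHS = RHS

Yes, on the curve


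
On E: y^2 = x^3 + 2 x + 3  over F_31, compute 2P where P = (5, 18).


Doubling: s = (3 x1^2 + a) / (2 y1)
s = (3*5^2 + 2) / (2*18) mod 31 = 3
x3 = s^2 - 2 x1 mod 31 = 3^2 - 2*5 = 30
y3 = s (x1 - x3) - y1 mod 31 = 3 * (5 - 30) - 18 = 0

2P = (30, 0)


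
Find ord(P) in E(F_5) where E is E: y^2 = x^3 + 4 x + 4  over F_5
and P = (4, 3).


Compute successive multiples of P until we hit O:
  1P = (4, 3)
  2P = (1, 3)
  3P = (0, 2)
  4P = (2, 0)
  5P = (0, 3)
  6P = (1, 2)
  7P = (4, 2)
  8P = O

ord(P) = 8


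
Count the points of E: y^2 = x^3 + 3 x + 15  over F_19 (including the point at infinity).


For each x in F_19, count y with y^2 = x^3 + 3 x + 15 mod 19:
  x = 1: RHS = 0, y in [0]  -> 1 point(s)
  x = 8: RHS = 0, y in [0]  -> 1 point(s)
  x = 9: RHS = 11, y in [7, 12]  -> 2 point(s)
  x = 10: RHS = 0, y in [0]  -> 1 point(s)
  x = 11: RHS = 11, y in [7, 12]  -> 2 point(s)
  x = 13: RHS = 9, y in [3, 16]  -> 2 point(s)
  x = 16: RHS = 17, y in [6, 13]  -> 2 point(s)
  x = 17: RHS = 1, y in [1, 18]  -> 2 point(s)
  x = 18: RHS = 11, y in [7, 12]  -> 2 point(s)
Affine points: 15. Add the point at infinity: total = 16.

#E(F_19) = 16


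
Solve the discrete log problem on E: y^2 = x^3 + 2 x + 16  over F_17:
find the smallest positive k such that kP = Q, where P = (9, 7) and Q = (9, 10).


Enumerate multiples of P until we hit Q = (9, 10):
  1P = (9, 7)
  2P = (12, 0)
  3P = (9, 10)
Match found at i = 3.

k = 3


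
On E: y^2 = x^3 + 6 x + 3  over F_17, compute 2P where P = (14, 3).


k = 2 = 10_2 (binary, LSB first: 01)
Double-and-add from P = (14, 3):
  bit 0 = 0: acc unchanged = O
  bit 1 = 1: acc = O + (15, 0) = (15, 0)

2P = (15, 0)


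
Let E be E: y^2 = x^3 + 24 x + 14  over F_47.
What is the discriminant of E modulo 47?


4 a^3 + 27 b^2 = 4*24^3 + 27*14^2 = 55296 + 5292 = 60588
Delta = -16 * (60588) = -969408
Delta mod 47 = 14

Delta = 14 (mod 47)


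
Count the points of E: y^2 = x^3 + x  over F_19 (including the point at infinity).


For each x in F_19, count y with y^2 = x^3 + 1 x + 0 mod 19:
  x = 0: RHS = 0, y in [0]  -> 1 point(s)
  x = 3: RHS = 11, y in [7, 12]  -> 2 point(s)
  x = 4: RHS = 11, y in [7, 12]  -> 2 point(s)
  x = 5: RHS = 16, y in [4, 15]  -> 2 point(s)
  x = 8: RHS = 7, y in [8, 11]  -> 2 point(s)
  x = 9: RHS = 16, y in [4, 15]  -> 2 point(s)
  x = 12: RHS = 11, y in [7, 12]  -> 2 point(s)
  x = 13: RHS = 6, y in [5, 14]  -> 2 point(s)
  x = 17: RHS = 9, y in [3, 16]  -> 2 point(s)
  x = 18: RHS = 17, y in [6, 13]  -> 2 point(s)
Affine points: 19. Add the point at infinity: total = 20.

#E(F_19) = 20


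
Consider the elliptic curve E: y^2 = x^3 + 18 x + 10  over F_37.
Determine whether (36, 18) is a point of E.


Check whether y^2 = x^3 + 18 x + 10 (mod 37) for (x, y) = (36, 18).
LHS: y^2 = 18^2 mod 37 = 28
RHS: x^3 + 18 x + 10 = 36^3 + 18*36 + 10 mod 37 = 28
LHS = RHS

Yes, on the curve


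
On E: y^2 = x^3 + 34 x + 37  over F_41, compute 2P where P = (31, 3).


Doubling: s = (3 x1^2 + a) / (2 y1)
s = (3*31^2 + 34) / (2*3) mod 41 = 1
x3 = s^2 - 2 x1 mod 41 = 1^2 - 2*31 = 21
y3 = s (x1 - x3) - y1 mod 41 = 1 * (31 - 21) - 3 = 7

2P = (21, 7)


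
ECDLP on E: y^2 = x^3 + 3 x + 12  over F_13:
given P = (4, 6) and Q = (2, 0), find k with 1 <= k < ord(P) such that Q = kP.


Enumerate multiples of P until we hit Q = (2, 0):
  1P = (4, 6)
  2P = (6, 5)
  3P = (0, 5)
  4P = (5, 10)
  5P = (7, 8)
  6P = (1, 9)
  7P = (9, 12)
  8P = (3, 3)
  9P = (2, 0)
Match found at i = 9.

k = 9


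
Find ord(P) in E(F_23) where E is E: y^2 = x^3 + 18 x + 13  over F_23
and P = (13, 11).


Compute successive multiples of P until we hit O:
  1P = (13, 11)
  2P = (13, 12)
  3P = O

ord(P) = 3


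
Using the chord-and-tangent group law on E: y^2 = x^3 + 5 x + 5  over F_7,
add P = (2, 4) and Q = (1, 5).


P != Q, so use the chord formula.
s = (y2 - y1) / (x2 - x1) = (1) / (6) mod 7 = 6
x3 = s^2 - x1 - x2 mod 7 = 6^2 - 2 - 1 = 5
y3 = s (x1 - x3) - y1 mod 7 = 6 * (2 - 5) - 4 = 6

P + Q = (5, 6)


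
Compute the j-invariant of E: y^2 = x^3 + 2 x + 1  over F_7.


Delta = -16(4 a^3 + 27 b^2) mod 7 = 1
-1728 * (4 a)^3 = -1728 * (4*2)^3 mod 7 = 1
j = 1 * 1^(-1) mod 7 = 1

j = 1 (mod 7)


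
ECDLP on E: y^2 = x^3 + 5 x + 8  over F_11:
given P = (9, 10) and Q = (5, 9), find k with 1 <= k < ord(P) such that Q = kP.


Enumerate multiples of P until we hit Q = (5, 9):
  1P = (9, 10)
  2P = (2, 2)
  3P = (4, 2)
  4P = (1, 5)
  5P = (5, 9)
Match found at i = 5.

k = 5


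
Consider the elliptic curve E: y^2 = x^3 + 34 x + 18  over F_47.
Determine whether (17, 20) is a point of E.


Check whether y^2 = x^3 + 34 x + 18 (mod 47) for (x, y) = (17, 20).
LHS: y^2 = 20^2 mod 47 = 24
RHS: x^3 + 34 x + 18 = 17^3 + 34*17 + 18 mod 47 = 10
LHS != RHS

No, not on the curve


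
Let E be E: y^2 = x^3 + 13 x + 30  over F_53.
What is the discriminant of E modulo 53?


4 a^3 + 27 b^2 = 4*13^3 + 27*30^2 = 8788 + 24300 = 33088
Delta = -16 * (33088) = -529408
Delta mod 53 = 9

Delta = 9 (mod 53)


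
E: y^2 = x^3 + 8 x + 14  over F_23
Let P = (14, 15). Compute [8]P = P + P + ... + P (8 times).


k = 8 = 1000_2 (binary, LSB first: 0001)
Double-and-add from P = (14, 15):
  bit 0 = 0: acc unchanged = O
  bit 1 = 0: acc unchanged = O
  bit 2 = 0: acc unchanged = O
  bit 3 = 1: acc = O + (5, 15) = (5, 15)

8P = (5, 15)


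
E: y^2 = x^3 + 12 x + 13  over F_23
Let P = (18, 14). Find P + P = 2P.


Doubling: s = (3 x1^2 + a) / (2 y1)
s = (3*18^2 + 12) / (2*14) mod 23 = 22
x3 = s^2 - 2 x1 mod 23 = 22^2 - 2*18 = 11
y3 = s (x1 - x3) - y1 mod 23 = 22 * (18 - 11) - 14 = 2

2P = (11, 2)


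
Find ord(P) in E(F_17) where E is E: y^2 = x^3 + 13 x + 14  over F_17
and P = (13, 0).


Compute successive multiples of P until we hit O:
  1P = (13, 0)
  2P = O

ord(P) = 2


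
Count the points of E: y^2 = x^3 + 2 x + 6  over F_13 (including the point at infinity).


For each x in F_13, count y with y^2 = x^3 + 2 x + 6 mod 13:
  x = 1: RHS = 9, y in [3, 10]  -> 2 point(s)
  x = 3: RHS = 0, y in [0]  -> 1 point(s)
  x = 4: RHS = 0, y in [0]  -> 1 point(s)
  x = 6: RHS = 0, y in [0]  -> 1 point(s)
  x = 7: RHS = 12, y in [5, 8]  -> 2 point(s)
  x = 8: RHS = 1, y in [1, 12]  -> 2 point(s)
  x = 9: RHS = 12, y in [5, 8]  -> 2 point(s)
  x = 10: RHS = 12, y in [5, 8]  -> 2 point(s)
  x = 12: RHS = 3, y in [4, 9]  -> 2 point(s)
Affine points: 15. Add the point at infinity: total = 16.

#E(F_13) = 16


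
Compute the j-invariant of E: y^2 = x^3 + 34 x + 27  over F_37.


Delta = -16(4 a^3 + 27 b^2) mod 37 = 5
-1728 * (4 a)^3 = -1728 * (4*34)^3 mod 37 = 10
j = 10 * 5^(-1) mod 37 = 2

j = 2 (mod 37)


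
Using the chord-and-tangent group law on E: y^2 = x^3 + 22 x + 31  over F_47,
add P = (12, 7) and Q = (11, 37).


P != Q, so use the chord formula.
s = (y2 - y1) / (x2 - x1) = (30) / (46) mod 47 = 17
x3 = s^2 - x1 - x2 mod 47 = 17^2 - 12 - 11 = 31
y3 = s (x1 - x3) - y1 mod 47 = 17 * (12 - 31) - 7 = 46

P + Q = (31, 46)


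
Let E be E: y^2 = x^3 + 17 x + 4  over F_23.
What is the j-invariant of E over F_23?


Delta = -16(4 a^3 + 27 b^2) mod 23 = 12
-1728 * (4 a)^3 = -1728 * (4*17)^3 mod 23 = 3
j = 3 * 12^(-1) mod 23 = 6

j = 6 (mod 23)


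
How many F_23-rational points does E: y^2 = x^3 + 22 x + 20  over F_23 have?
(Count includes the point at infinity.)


For each x in F_23, count y with y^2 = x^3 + 22 x + 20 mod 23:
  x = 2: RHS = 3, y in [7, 16]  -> 2 point(s)
  x = 5: RHS = 2, y in [5, 18]  -> 2 point(s)
  x = 6: RHS = 0, y in [0]  -> 1 point(s)
  x = 8: RHS = 18, y in [8, 15]  -> 2 point(s)
  x = 9: RHS = 4, y in [2, 21]  -> 2 point(s)
  x = 11: RHS = 6, y in [11, 12]  -> 2 point(s)
  x = 14: RHS = 13, y in [6, 17]  -> 2 point(s)
  x = 16: RHS = 6, y in [11, 12]  -> 2 point(s)
  x = 19: RHS = 6, y in [11, 12]  -> 2 point(s)
Affine points: 17. Add the point at infinity: total = 18.

#E(F_23) = 18


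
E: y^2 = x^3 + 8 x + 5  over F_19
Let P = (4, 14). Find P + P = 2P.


Doubling: s = (3 x1^2 + a) / (2 y1)
s = (3*4^2 + 8) / (2*14) mod 19 = 2
x3 = s^2 - 2 x1 mod 19 = 2^2 - 2*4 = 15
y3 = s (x1 - x3) - y1 mod 19 = 2 * (4 - 15) - 14 = 2

2P = (15, 2)


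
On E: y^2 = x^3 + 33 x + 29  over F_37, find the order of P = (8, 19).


Compute successive multiples of P until we hit O:
  1P = (8, 19)
  2P = (30, 26)
  3P = (3, 28)
  4P = (10, 29)
  5P = (7, 23)
  6P = (1, 27)
  7P = (21, 17)
  8P = (17, 8)
  ... (continuing to 40P)
  40P = O

ord(P) = 40


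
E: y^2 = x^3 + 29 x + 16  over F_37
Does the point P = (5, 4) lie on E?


Check whether y^2 = x^3 + 29 x + 16 (mod 37) for (x, y) = (5, 4).
LHS: y^2 = 4^2 mod 37 = 16
RHS: x^3 + 29 x + 16 = 5^3 + 29*5 + 16 mod 37 = 27
LHS != RHS

No, not on the curve


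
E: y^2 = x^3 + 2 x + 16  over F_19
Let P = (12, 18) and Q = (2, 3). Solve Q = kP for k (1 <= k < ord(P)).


Enumerate multiples of P until we hit Q = (2, 3):
  1P = (12, 18)
  2P = (2, 16)
  3P = (2, 3)
Match found at i = 3.

k = 3


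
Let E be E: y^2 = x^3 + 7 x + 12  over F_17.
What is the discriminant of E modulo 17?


4 a^3 + 27 b^2 = 4*7^3 + 27*12^2 = 1372 + 3888 = 5260
Delta = -16 * (5260) = -84160
Delta mod 17 = 7

Delta = 7 (mod 17)


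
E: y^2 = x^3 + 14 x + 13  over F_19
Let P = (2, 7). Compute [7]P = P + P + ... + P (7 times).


k = 7 = 111_2 (binary, LSB first: 111)
Double-and-add from P = (2, 7):
  bit 0 = 1: acc = O + (2, 7) = (2, 7)
  bit 1 = 1: acc = (2, 7) + (1, 3) = (13, 6)
  bit 2 = 1: acc = (13, 6) + (15, 8) = (11, 15)

7P = (11, 15)


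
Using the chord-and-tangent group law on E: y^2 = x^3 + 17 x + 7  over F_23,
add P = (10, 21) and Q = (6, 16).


P != Q, so use the chord formula.
s = (y2 - y1) / (x2 - x1) = (18) / (19) mod 23 = 7
x3 = s^2 - x1 - x2 mod 23 = 7^2 - 10 - 6 = 10
y3 = s (x1 - x3) - y1 mod 23 = 7 * (10 - 10) - 21 = 2

P + Q = (10, 2)


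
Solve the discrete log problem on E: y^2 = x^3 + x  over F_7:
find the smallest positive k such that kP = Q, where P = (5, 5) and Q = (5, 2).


Enumerate multiples of P until we hit Q = (5, 2):
  1P = (5, 5)
  2P = (1, 3)
  3P = (3, 3)
  4P = (0, 0)
  5P = (3, 4)
  6P = (1, 4)
  7P = (5, 2)
Match found at i = 7.

k = 7


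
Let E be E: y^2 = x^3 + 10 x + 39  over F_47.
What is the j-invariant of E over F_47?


Delta = -16(4 a^3 + 27 b^2) mod 47 = 2
-1728 * (4 a)^3 = -1728 * (4*10)^3 mod 47 = 34
j = 34 * 2^(-1) mod 47 = 17

j = 17 (mod 47)


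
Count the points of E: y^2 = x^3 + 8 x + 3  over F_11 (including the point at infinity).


For each x in F_11, count y with y^2 = x^3 + 8 x + 3 mod 11:
  x = 0: RHS = 3, y in [5, 6]  -> 2 point(s)
  x = 1: RHS = 1, y in [1, 10]  -> 2 point(s)
  x = 2: RHS = 5, y in [4, 7]  -> 2 point(s)
  x = 4: RHS = 0, y in [0]  -> 1 point(s)
  x = 5: RHS = 3, y in [5, 6]  -> 2 point(s)
  x = 6: RHS = 3, y in [5, 6]  -> 2 point(s)
  x = 9: RHS = 1, y in [1, 10]  -> 2 point(s)
  x = 10: RHS = 5, y in [4, 7]  -> 2 point(s)
Affine points: 15. Add the point at infinity: total = 16.

#E(F_11) = 16


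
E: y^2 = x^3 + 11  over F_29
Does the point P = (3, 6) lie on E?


Check whether y^2 = x^3 + 0 x + 11 (mod 29) for (x, y) = (3, 6).
LHS: y^2 = 6^2 mod 29 = 7
RHS: x^3 + 0 x + 11 = 3^3 + 0*3 + 11 mod 29 = 9
LHS != RHS

No, not on the curve


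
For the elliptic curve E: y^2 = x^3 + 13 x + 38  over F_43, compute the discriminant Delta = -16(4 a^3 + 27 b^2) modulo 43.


4 a^3 + 27 b^2 = 4*13^3 + 27*38^2 = 8788 + 38988 = 47776
Delta = -16 * (47776) = -764416
Delta mod 43 = 38

Delta = 38 (mod 43)


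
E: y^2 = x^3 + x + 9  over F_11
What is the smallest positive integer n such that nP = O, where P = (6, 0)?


Compute successive multiples of P until we hit O:
  1P = (6, 0)
  2P = O

ord(P) = 2


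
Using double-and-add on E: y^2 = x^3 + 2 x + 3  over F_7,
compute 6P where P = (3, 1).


k = 6 = 110_2 (binary, LSB first: 011)
Double-and-add from P = (3, 1):
  bit 0 = 0: acc unchanged = O
  bit 1 = 1: acc = O + (3, 6) = (3, 6)
  bit 2 = 1: acc = (3, 6) + (3, 1) = O

6P = O


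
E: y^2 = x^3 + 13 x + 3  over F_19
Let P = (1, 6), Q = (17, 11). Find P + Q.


P != Q, so use the chord formula.
s = (y2 - y1) / (x2 - x1) = (5) / (16) mod 19 = 11
x3 = s^2 - x1 - x2 mod 19 = 11^2 - 1 - 17 = 8
y3 = s (x1 - x3) - y1 mod 19 = 11 * (1 - 8) - 6 = 12

P + Q = (8, 12)


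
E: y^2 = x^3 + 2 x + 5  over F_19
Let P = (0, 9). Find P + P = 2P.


Doubling: s = (3 x1^2 + a) / (2 y1)
s = (3*0^2 + 2) / (2*9) mod 19 = 17
x3 = s^2 - 2 x1 mod 19 = 17^2 - 2*0 = 4
y3 = s (x1 - x3) - y1 mod 19 = 17 * (0 - 4) - 9 = 18

2P = (4, 18)


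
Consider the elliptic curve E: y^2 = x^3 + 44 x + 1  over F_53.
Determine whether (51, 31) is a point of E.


Check whether y^2 = x^3 + 44 x + 1 (mod 53) for (x, y) = (51, 31).
LHS: y^2 = 31^2 mod 53 = 7
RHS: x^3 + 44 x + 1 = 51^3 + 44*51 + 1 mod 53 = 11
LHS != RHS

No, not on the curve


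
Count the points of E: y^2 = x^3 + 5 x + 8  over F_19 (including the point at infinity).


For each x in F_19, count y with y^2 = x^3 + 5 x + 8 mod 19:
  x = 2: RHS = 7, y in [8, 11]  -> 2 point(s)
  x = 4: RHS = 16, y in [4, 15]  -> 2 point(s)
  x = 5: RHS = 6, y in [5, 14]  -> 2 point(s)
  x = 6: RHS = 7, y in [8, 11]  -> 2 point(s)
  x = 7: RHS = 6, y in [5, 14]  -> 2 point(s)
  x = 8: RHS = 9, y in [3, 16]  -> 2 point(s)
  x = 11: RHS = 7, y in [8, 11]  -> 2 point(s)
  x = 13: RHS = 9, y in [3, 16]  -> 2 point(s)
  x = 15: RHS = 0, y in [0]  -> 1 point(s)
  x = 16: RHS = 4, y in [2, 17]  -> 2 point(s)
  x = 17: RHS = 9, y in [3, 16]  -> 2 point(s)
Affine points: 21. Add the point at infinity: total = 22.

#E(F_19) = 22


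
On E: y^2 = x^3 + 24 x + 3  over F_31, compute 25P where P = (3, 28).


k = 25 = 11001_2 (binary, LSB first: 10011)
Double-and-add from P = (3, 28):
  bit 0 = 1: acc = O + (3, 28) = (3, 28)
  bit 1 = 0: acc unchanged = (3, 28)
  bit 2 = 0: acc unchanged = (3, 28)
  bit 3 = 1: acc = (3, 28) + (13, 30) = (20, 12)
  bit 4 = 1: acc = (20, 12) + (9, 24) = (16, 9)

25P = (16, 9)


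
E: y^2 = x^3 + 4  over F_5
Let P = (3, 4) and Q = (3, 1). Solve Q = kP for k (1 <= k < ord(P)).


Enumerate multiples of P until we hit Q = (3, 1):
  1P = (3, 4)
  2P = (0, 3)
  3P = (1, 0)
  4P = (0, 2)
  5P = (3, 1)
Match found at i = 5.

k = 5


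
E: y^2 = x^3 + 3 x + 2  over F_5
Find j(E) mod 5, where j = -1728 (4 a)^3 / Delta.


Delta = -16(4 a^3 + 27 b^2) mod 5 = 4
-1728 * (4 a)^3 = -1728 * (4*3)^3 mod 5 = 1
j = 1 * 4^(-1) mod 5 = 4

j = 4 (mod 5)


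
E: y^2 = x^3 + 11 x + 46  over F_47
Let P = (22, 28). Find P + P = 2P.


Doubling: s = (3 x1^2 + a) / (2 y1)
s = (3*22^2 + 11) / (2*28) mod 47 = 32
x3 = s^2 - 2 x1 mod 47 = 32^2 - 2*22 = 40
y3 = s (x1 - x3) - y1 mod 47 = 32 * (22 - 40) - 28 = 7

2P = (40, 7)


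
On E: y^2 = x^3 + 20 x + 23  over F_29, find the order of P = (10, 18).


Compute successive multiples of P until we hit O:
  1P = (10, 18)
  2P = (25, 13)
  3P = (7, 10)
  4P = (3, 20)
  5P = (22, 2)
  6P = (2, 10)
  7P = (18, 3)
  8P = (24, 1)
  ... (continuing to 35P)
  35P = O

ord(P) = 35


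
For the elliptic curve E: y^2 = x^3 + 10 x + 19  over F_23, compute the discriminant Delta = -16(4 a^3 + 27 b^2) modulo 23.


4 a^3 + 27 b^2 = 4*10^3 + 27*19^2 = 4000 + 9747 = 13747
Delta = -16 * (13747) = -219952
Delta mod 23 = 20

Delta = 20 (mod 23)


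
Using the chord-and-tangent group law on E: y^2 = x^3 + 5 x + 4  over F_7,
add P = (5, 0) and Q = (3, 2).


P != Q, so use the chord formula.
s = (y2 - y1) / (x2 - x1) = (2) / (5) mod 7 = 6
x3 = s^2 - x1 - x2 mod 7 = 6^2 - 5 - 3 = 0
y3 = s (x1 - x3) - y1 mod 7 = 6 * (5 - 0) - 0 = 2

P + Q = (0, 2)


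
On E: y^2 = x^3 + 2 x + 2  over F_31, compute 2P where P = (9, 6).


Doubling: s = (3 x1^2 + a) / (2 y1)
s = (3*9^2 + 2) / (2*6) mod 31 = 23
x3 = s^2 - 2 x1 mod 31 = 23^2 - 2*9 = 15
y3 = s (x1 - x3) - y1 mod 31 = 23 * (9 - 15) - 6 = 11

2P = (15, 11)


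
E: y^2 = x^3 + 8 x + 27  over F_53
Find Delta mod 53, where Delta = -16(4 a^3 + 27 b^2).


4 a^3 + 27 b^2 = 4*8^3 + 27*27^2 = 2048 + 19683 = 21731
Delta = -16 * (21731) = -347696
Delta mod 53 = 37

Delta = 37 (mod 53)


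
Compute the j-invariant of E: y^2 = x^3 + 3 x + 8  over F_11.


Delta = -16(4 a^3 + 27 b^2) mod 11 = 5
-1728 * (4 a)^3 = -1728 * (4*3)^3 mod 11 = 10
j = 10 * 5^(-1) mod 11 = 2

j = 2 (mod 11)


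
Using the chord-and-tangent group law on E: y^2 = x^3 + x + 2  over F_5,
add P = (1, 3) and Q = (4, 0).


P != Q, so use the chord formula.
s = (y2 - y1) / (x2 - x1) = (2) / (3) mod 5 = 4
x3 = s^2 - x1 - x2 mod 5 = 4^2 - 1 - 4 = 1
y3 = s (x1 - x3) - y1 mod 5 = 4 * (1 - 1) - 3 = 2

P + Q = (1, 2)


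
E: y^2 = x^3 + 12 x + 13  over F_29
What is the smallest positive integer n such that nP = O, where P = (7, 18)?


Compute successive multiples of P until we hit O:
  1P = (7, 18)
  2P = (19, 16)
  3P = (28, 0)
  4P = (19, 13)
  5P = (7, 11)
  6P = O

ord(P) = 6


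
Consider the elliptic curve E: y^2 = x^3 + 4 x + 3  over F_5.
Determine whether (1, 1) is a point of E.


Check whether y^2 = x^3 + 4 x + 3 (mod 5) for (x, y) = (1, 1).
LHS: y^2 = 1^2 mod 5 = 1
RHS: x^3 + 4 x + 3 = 1^3 + 4*1 + 3 mod 5 = 3
LHS != RHS

No, not on the curve


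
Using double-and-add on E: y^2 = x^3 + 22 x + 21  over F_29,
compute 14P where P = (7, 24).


k = 14 = 1110_2 (binary, LSB first: 0111)
Double-and-add from P = (7, 24):
  bit 0 = 0: acc unchanged = O
  bit 1 = 1: acc = O + (8, 19) = (8, 19)
  bit 2 = 1: acc = (8, 19) + (17, 28) = (5, 13)
  bit 3 = 1: acc = (5, 13) + (20, 15) = (20, 14)

14P = (20, 14)


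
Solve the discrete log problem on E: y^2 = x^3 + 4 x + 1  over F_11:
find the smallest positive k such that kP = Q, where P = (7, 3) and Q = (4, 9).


Enumerate multiples of P until we hit Q = (4, 9):
  1P = (7, 3)
  2P = (0, 10)
  3P = (5, 6)
  4P = (4, 9)
Match found at i = 4.

k = 4


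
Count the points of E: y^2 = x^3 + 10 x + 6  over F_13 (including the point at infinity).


For each x in F_13, count y with y^2 = x^3 + 10 x + 6 mod 13:
  x = 1: RHS = 4, y in [2, 11]  -> 2 point(s)
  x = 5: RHS = 12, y in [5, 8]  -> 2 point(s)
  x = 6: RHS = 9, y in [3, 10]  -> 2 point(s)
  x = 7: RHS = 3, y in [4, 9]  -> 2 point(s)
  x = 8: RHS = 0, y in [0]  -> 1 point(s)
  x = 10: RHS = 1, y in [1, 12]  -> 2 point(s)
  x = 11: RHS = 4, y in [2, 11]  -> 2 point(s)
Affine points: 13. Add the point at infinity: total = 14.

#E(F_13) = 14


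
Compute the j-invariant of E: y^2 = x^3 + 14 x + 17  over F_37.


Delta = -16(4 a^3 + 27 b^2) mod 37 = 13
-1728 * (4 a)^3 = -1728 * (4*14)^3 mod 37 = 6
j = 6 * 13^(-1) mod 37 = 9

j = 9 (mod 37)


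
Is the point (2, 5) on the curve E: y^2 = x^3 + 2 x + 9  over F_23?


Check whether y^2 = x^3 + 2 x + 9 (mod 23) for (x, y) = (2, 5).
LHS: y^2 = 5^2 mod 23 = 2
RHS: x^3 + 2 x + 9 = 2^3 + 2*2 + 9 mod 23 = 21
LHS != RHS

No, not on the curve


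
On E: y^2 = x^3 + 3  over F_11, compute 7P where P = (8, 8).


k = 7 = 111_2 (binary, LSB first: 111)
Double-and-add from P = (8, 8):
  bit 0 = 1: acc = O + (8, 8) = (8, 8)
  bit 1 = 1: acc = (8, 8) + (7, 4) = (1, 9)
  bit 2 = 1: acc = (1, 9) + (0, 5) = (4, 1)

7P = (4, 1)


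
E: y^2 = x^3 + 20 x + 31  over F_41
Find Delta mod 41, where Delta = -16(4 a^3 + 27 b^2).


4 a^3 + 27 b^2 = 4*20^3 + 27*31^2 = 32000 + 25947 = 57947
Delta = -16 * (57947) = -927152
Delta mod 41 = 22

Delta = 22 (mod 41)


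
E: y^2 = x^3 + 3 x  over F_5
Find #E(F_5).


For each x in F_5, count y with y^2 = x^3 + 3 x + 0 mod 5:
  x = 0: RHS = 0, y in [0]  -> 1 point(s)
  x = 1: RHS = 4, y in [2, 3]  -> 2 point(s)
  x = 2: RHS = 4, y in [2, 3]  -> 2 point(s)
  x = 3: RHS = 1, y in [1, 4]  -> 2 point(s)
  x = 4: RHS = 1, y in [1, 4]  -> 2 point(s)
Affine points: 9. Add the point at infinity: total = 10.

#E(F_5) = 10


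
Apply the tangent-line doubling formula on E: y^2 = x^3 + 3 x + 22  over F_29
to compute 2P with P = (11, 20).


Doubling: s = (3 x1^2 + a) / (2 y1)
s = (3*11^2 + 3) / (2*20) mod 29 = 28
x3 = s^2 - 2 x1 mod 29 = 28^2 - 2*11 = 8
y3 = s (x1 - x3) - y1 mod 29 = 28 * (11 - 8) - 20 = 6

2P = (8, 6)


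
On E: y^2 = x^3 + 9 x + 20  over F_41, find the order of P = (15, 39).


Compute successive multiples of P until we hit O:
  1P = (15, 39)
  2P = (19, 30)
  3P = (30, 5)
  4P = (21, 32)
  5P = (28, 24)
  6P = (2, 28)
  7P = (40, 25)
  8P = (22, 1)
  ... (continuing to 22P)
  22P = O

ord(P) = 22


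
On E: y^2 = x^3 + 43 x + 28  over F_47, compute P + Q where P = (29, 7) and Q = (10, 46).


P != Q, so use the chord formula.
s = (y2 - y1) / (x2 - x1) = (39) / (28) mod 47 = 40
x3 = s^2 - x1 - x2 mod 47 = 40^2 - 29 - 10 = 10
y3 = s (x1 - x3) - y1 mod 47 = 40 * (29 - 10) - 7 = 1

P + Q = (10, 1)


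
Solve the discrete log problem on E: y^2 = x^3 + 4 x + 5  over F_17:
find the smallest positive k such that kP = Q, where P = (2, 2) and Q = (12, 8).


Enumerate multiples of P until we hit Q = (12, 8):
  1P = (2, 2)
  2P = (12, 9)
  3P = (4, 0)
  4P = (12, 8)
Match found at i = 4.

k = 4


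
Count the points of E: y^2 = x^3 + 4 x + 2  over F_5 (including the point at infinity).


For each x in F_5, count y with y^2 = x^3 + 4 x + 2 mod 5:
  x = 3: RHS = 1, y in [1, 4]  -> 2 point(s)
Affine points: 2. Add the point at infinity: total = 3.

#E(F_5) = 3


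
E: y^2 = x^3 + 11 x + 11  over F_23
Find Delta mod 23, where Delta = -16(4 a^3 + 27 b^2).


4 a^3 + 27 b^2 = 4*11^3 + 27*11^2 = 5324 + 3267 = 8591
Delta = -16 * (8591) = -137456
Delta mod 23 = 15

Delta = 15 (mod 23)


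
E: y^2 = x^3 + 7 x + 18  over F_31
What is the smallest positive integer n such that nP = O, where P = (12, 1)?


Compute successive multiples of P until we hit O:
  1P = (12, 1)
  2P = (21, 23)
  3P = (30, 17)
  4P = (25, 15)
  5P = (8, 20)
  6P = (20, 6)
  7P = (27, 9)
  8P = (0, 24)
  ... (continuing to 21P)
  21P = O

ord(P) = 21


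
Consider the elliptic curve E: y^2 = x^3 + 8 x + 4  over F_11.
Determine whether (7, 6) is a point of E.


Check whether y^2 = x^3 + 8 x + 4 (mod 11) for (x, y) = (7, 6).
LHS: y^2 = 6^2 mod 11 = 3
RHS: x^3 + 8 x + 4 = 7^3 + 8*7 + 4 mod 11 = 7
LHS != RHS

No, not on the curve


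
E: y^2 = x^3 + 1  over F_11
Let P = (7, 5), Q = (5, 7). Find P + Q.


P != Q, so use the chord formula.
s = (y2 - y1) / (x2 - x1) = (2) / (9) mod 11 = 10
x3 = s^2 - x1 - x2 mod 11 = 10^2 - 7 - 5 = 0
y3 = s (x1 - x3) - y1 mod 11 = 10 * (7 - 0) - 5 = 10

P + Q = (0, 10)


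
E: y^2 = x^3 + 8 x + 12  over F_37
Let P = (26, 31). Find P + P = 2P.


Doubling: s = (3 x1^2 + a) / (2 y1)
s = (3*26^2 + 8) / (2*31) mod 37 = 3
x3 = s^2 - 2 x1 mod 37 = 3^2 - 2*26 = 31
y3 = s (x1 - x3) - y1 mod 37 = 3 * (26 - 31) - 31 = 28

2P = (31, 28)


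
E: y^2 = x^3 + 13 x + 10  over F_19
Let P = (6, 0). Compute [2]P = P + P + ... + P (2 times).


k = 2 = 10_2 (binary, LSB first: 01)
Double-and-add from P = (6, 0):
  bit 0 = 0: acc unchanged = O
  bit 1 = 1: acc = O + O = O

2P = O


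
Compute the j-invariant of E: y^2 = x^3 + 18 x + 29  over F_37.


Delta = -16(4 a^3 + 27 b^2) mod 37 = 36
-1728 * (4 a)^3 = -1728 * (4*18)^3 mod 37 = 23
j = 23 * 36^(-1) mod 37 = 14

j = 14 (mod 37)


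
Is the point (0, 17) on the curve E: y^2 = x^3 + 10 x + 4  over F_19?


Check whether y^2 = x^3 + 10 x + 4 (mod 19) for (x, y) = (0, 17).
LHS: y^2 = 17^2 mod 19 = 4
RHS: x^3 + 10 x + 4 = 0^3 + 10*0 + 4 mod 19 = 4
LHS = RHS

Yes, on the curve


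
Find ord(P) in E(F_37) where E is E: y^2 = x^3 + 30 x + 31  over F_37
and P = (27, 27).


Compute successive multiples of P until we hit O:
  1P = (27, 27)
  2P = (24, 16)
  3P = (20, 11)
  4P = (36, 0)
  5P = (20, 26)
  6P = (24, 21)
  7P = (27, 10)
  8P = O

ord(P) = 8


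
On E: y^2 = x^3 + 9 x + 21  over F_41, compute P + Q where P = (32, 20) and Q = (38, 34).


P != Q, so use the chord formula.
s = (y2 - y1) / (x2 - x1) = (14) / (6) mod 41 = 16
x3 = s^2 - x1 - x2 mod 41 = 16^2 - 32 - 38 = 22
y3 = s (x1 - x3) - y1 mod 41 = 16 * (32 - 22) - 20 = 17

P + Q = (22, 17)


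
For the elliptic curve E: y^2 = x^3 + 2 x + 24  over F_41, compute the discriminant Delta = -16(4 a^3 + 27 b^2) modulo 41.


4 a^3 + 27 b^2 = 4*2^3 + 27*24^2 = 32 + 15552 = 15584
Delta = -16 * (15584) = -249344
Delta mod 41 = 18

Delta = 18 (mod 41)


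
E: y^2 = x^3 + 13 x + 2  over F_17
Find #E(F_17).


For each x in F_17, count y with y^2 = x^3 + 13 x + 2 mod 17:
  x = 0: RHS = 2, y in [6, 11]  -> 2 point(s)
  x = 1: RHS = 16, y in [4, 13]  -> 2 point(s)
  x = 2: RHS = 2, y in [6, 11]  -> 2 point(s)
  x = 3: RHS = 0, y in [0]  -> 1 point(s)
  x = 4: RHS = 16, y in [4, 13]  -> 2 point(s)
  x = 9: RHS = 15, y in [7, 10]  -> 2 point(s)
  x = 12: RHS = 16, y in [4, 13]  -> 2 point(s)
  x = 14: RHS = 4, y in [2, 15]  -> 2 point(s)
  x = 15: RHS = 2, y in [6, 11]  -> 2 point(s)
Affine points: 17. Add the point at infinity: total = 18.

#E(F_17) = 18


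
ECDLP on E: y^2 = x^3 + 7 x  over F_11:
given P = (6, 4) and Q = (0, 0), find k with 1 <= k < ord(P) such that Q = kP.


Enumerate multiples of P until we hit Q = (0, 0):
  1P = (6, 4)
  2P = (3, 2)
  3P = (0, 0)
Match found at i = 3.

k = 3


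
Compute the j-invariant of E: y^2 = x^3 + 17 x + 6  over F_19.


Delta = -16(4 a^3 + 27 b^2) mod 19 = 8
-1728 * (4 a)^3 = -1728 * (4*17)^3 mod 19 = 1
j = 1 * 8^(-1) mod 19 = 12

j = 12 (mod 19)


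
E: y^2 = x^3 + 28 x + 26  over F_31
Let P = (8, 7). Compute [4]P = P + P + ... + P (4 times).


k = 4 = 100_2 (binary, LSB first: 001)
Double-and-add from P = (8, 7):
  bit 0 = 0: acc unchanged = O
  bit 1 = 0: acc unchanged = O
  bit 2 = 1: acc = O + (18, 21) = (18, 21)

4P = (18, 21)


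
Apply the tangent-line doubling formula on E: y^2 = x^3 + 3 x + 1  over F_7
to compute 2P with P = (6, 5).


Doubling: s = (3 x1^2 + a) / (2 y1)
s = (3*6^2 + 3) / (2*5) mod 7 = 2
x3 = s^2 - 2 x1 mod 7 = 2^2 - 2*6 = 6
y3 = s (x1 - x3) - y1 mod 7 = 2 * (6 - 6) - 5 = 2

2P = (6, 2)


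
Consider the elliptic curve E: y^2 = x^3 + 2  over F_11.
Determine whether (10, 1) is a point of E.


Check whether y^2 = x^3 + 0 x + 2 (mod 11) for (x, y) = (10, 1).
LHS: y^2 = 1^2 mod 11 = 1
RHS: x^3 + 0 x + 2 = 10^3 + 0*10 + 2 mod 11 = 1
LHS = RHS

Yes, on the curve


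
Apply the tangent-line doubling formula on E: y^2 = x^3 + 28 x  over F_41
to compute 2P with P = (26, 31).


Doubling: s = (3 x1^2 + a) / (2 y1)
s = (3*26^2 + 28) / (2*31) mod 41 = 12
x3 = s^2 - 2 x1 mod 41 = 12^2 - 2*26 = 10
y3 = s (x1 - x3) - y1 mod 41 = 12 * (26 - 10) - 31 = 38

2P = (10, 38)


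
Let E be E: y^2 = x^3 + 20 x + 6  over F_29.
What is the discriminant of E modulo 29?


4 a^3 + 27 b^2 = 4*20^3 + 27*6^2 = 32000 + 972 = 32972
Delta = -16 * (32972) = -527552
Delta mod 29 = 16

Delta = 16 (mod 29)


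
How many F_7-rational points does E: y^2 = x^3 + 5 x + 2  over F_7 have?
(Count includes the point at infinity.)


For each x in F_7, count y with y^2 = x^3 + 5 x + 2 mod 7:
  x = 0: RHS = 2, y in [3, 4]  -> 2 point(s)
  x = 1: RHS = 1, y in [1, 6]  -> 2 point(s)
  x = 3: RHS = 2, y in [3, 4]  -> 2 point(s)
  x = 4: RHS = 2, y in [3, 4]  -> 2 point(s)
Affine points: 8. Add the point at infinity: total = 9.

#E(F_7) = 9


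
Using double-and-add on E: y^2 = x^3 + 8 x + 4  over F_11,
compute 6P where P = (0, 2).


k = 6 = 110_2 (binary, LSB first: 011)
Double-and-add from P = (0, 2):
  bit 0 = 0: acc unchanged = O
  bit 1 = 1: acc = O + (4, 1) = (4, 1)
  bit 2 = 1: acc = (4, 1) + (6, 9) = (6, 2)

6P = (6, 2)


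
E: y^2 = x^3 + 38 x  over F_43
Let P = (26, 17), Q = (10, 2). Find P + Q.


P != Q, so use the chord formula.
s = (y2 - y1) / (x2 - x1) = (28) / (27) mod 43 = 9
x3 = s^2 - x1 - x2 mod 43 = 9^2 - 26 - 10 = 2
y3 = s (x1 - x3) - y1 mod 43 = 9 * (26 - 2) - 17 = 27

P + Q = (2, 27)


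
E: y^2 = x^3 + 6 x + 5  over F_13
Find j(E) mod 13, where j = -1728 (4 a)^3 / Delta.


Delta = -16(4 a^3 + 27 b^2) mod 13 = 11
-1728 * (4 a)^3 = -1728 * (4*6)^3 mod 13 = 5
j = 5 * 11^(-1) mod 13 = 4

j = 4 (mod 13)


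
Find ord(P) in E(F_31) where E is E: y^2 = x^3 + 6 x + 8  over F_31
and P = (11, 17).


Compute successive multiples of P until we hit O:
  1P = (11, 17)
  2P = (10, 13)
  3P = (26, 16)
  4P = (29, 9)
  5P = (0, 16)
  6P = (30, 1)
  7P = (9, 27)
  8P = (5, 15)
  ... (continuing to 18P)
  18P = O

ord(P) = 18
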